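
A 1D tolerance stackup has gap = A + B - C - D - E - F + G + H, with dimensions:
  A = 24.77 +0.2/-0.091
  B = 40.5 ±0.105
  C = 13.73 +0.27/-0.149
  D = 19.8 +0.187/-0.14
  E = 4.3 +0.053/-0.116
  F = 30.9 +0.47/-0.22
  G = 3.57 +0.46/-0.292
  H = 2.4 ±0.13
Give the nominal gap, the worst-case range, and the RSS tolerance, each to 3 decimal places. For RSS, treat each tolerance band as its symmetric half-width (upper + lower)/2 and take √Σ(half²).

nominal=2.510 wc=[0.912,4.030] rss=0.622

Stack each dimension's contribution:
  +A: nom +24.770 → Σnom=24.770; wc +0.200/-0.091 → slack +0.200/-0.091; half-tol=0.146, Σhalf²=0.021170
  +B: nom +40.500 → Σnom=65.270; wc +0.105/-0.105 → slack +0.305/-0.196; half-tol=0.105, Σhalf²=0.032195
  -C: nom -13.730 → Σnom=51.540; wc +0.149/-0.270 → slack +0.454/-0.466; half-tol=0.210, Σhalf²=0.076086
  -D: nom -19.800 → Σnom=31.740; wc +0.140/-0.187 → slack +0.594/-0.653; half-tol=0.164, Σhalf²=0.102818
  -E: nom -4.300 → Σnom=27.440; wc +0.116/-0.053 → slack +0.710/-0.706; half-tol=0.085, Σhalf²=0.109958
  -F: nom -30.900 → Σnom=-3.460; wc +0.220/-0.470 → slack +0.930/-1.176; half-tol=0.345, Σhalf²=0.228983
  +G: nom +3.570 → Σnom=0.110; wc +0.460/-0.292 → slack +1.390/-1.468; half-tol=0.376, Σhalf²=0.370359
  +H: nom +2.400 → Σnom=2.510; wc +0.130/-0.130 → slack +1.520/-1.598; half-tol=0.130, Σhalf²=0.387259
Nominal = 2.510. Worst-case = [2.510 - 1.598, 2.510 + 1.520] = [0.912, 4.030]. RSS = √0.387259 = 0.622.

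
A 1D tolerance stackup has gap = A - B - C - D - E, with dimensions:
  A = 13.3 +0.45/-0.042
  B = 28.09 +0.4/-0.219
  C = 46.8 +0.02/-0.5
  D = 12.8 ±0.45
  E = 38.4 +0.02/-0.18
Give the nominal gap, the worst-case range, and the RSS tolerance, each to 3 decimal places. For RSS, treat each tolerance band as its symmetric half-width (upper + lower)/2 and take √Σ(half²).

Stack each dimension's contribution:
  +A: nom +13.300 → Σnom=13.300; wc +0.450/-0.042 → slack +0.450/-0.042; half-tol=0.246, Σhalf²=0.060516
  -B: nom -28.090 → Σnom=-14.790; wc +0.219/-0.400 → slack +0.669/-0.442; half-tol=0.309, Σhalf²=0.156306
  -C: nom -46.800 → Σnom=-61.590; wc +0.500/-0.020 → slack +1.169/-0.462; half-tol=0.260, Σhalf²=0.223906
  -D: nom -12.800 → Σnom=-74.390; wc +0.450/-0.450 → slack +1.619/-0.912; half-tol=0.450, Σhalf²=0.426406
  -E: nom -38.400 → Σnom=-112.790; wc +0.180/-0.020 → slack +1.799/-0.932; half-tol=0.100, Σhalf²=0.436406
Nominal = -112.790. Worst-case = [-112.790 - 0.932, -112.790 + 1.799] = [-113.722, -110.991]. RSS = √0.436406 = 0.661.

nominal=-112.790 wc=[-113.722,-110.991] rss=0.661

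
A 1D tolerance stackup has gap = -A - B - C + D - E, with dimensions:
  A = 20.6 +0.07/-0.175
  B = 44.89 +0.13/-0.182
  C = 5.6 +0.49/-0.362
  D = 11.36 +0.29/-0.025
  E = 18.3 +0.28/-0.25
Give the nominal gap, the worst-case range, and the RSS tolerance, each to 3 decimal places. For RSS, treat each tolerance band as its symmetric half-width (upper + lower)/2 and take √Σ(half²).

Stack each dimension's contribution:
  -A: nom -20.600 → Σnom=-20.600; wc +0.175/-0.070 → slack +0.175/-0.070; half-tol=0.122, Σhalf²=0.015006
  -B: nom -44.890 → Σnom=-65.490; wc +0.182/-0.130 → slack +0.357/-0.200; half-tol=0.156, Σhalf²=0.039342
  -C: nom -5.600 → Σnom=-71.090; wc +0.362/-0.490 → slack +0.719/-0.690; half-tol=0.426, Σhalf²=0.220818
  +D: nom +11.360 → Σnom=-59.730; wc +0.290/-0.025 → slack +1.009/-0.715; half-tol=0.158, Σhalf²=0.245624
  -E: nom -18.300 → Σnom=-78.030; wc +0.250/-0.280 → slack +1.259/-0.995; half-tol=0.265, Σhalf²=0.315850
Nominal = -78.030. Worst-case = [-78.030 - 0.995, -78.030 + 1.259] = [-79.025, -76.771]. RSS = √0.315850 = 0.562.

nominal=-78.030 wc=[-79.025,-76.771] rss=0.562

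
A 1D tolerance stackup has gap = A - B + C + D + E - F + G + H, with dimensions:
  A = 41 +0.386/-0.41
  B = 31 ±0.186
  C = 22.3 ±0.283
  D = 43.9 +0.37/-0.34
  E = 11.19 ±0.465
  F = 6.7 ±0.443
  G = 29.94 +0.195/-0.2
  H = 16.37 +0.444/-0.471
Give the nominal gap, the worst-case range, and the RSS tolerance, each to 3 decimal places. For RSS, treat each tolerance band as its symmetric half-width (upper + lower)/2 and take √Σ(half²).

nominal=127.000 wc=[124.202,129.772] rss=1.030

Stack each dimension's contribution:
  +A: nom +41.000 → Σnom=41.000; wc +0.386/-0.410 → slack +0.386/-0.410; half-tol=0.398, Σhalf²=0.158404
  -B: nom -31.000 → Σnom=10.000; wc +0.186/-0.186 → slack +0.572/-0.596; half-tol=0.186, Σhalf²=0.193000
  +C: nom +22.300 → Σnom=32.300; wc +0.283/-0.283 → slack +0.855/-0.879; half-tol=0.283, Σhalf²=0.273089
  +D: nom +43.900 → Σnom=76.200; wc +0.370/-0.340 → slack +1.225/-1.219; half-tol=0.355, Σhalf²=0.399114
  +E: nom +11.190 → Σnom=87.390; wc +0.465/-0.465 → slack +1.690/-1.684; half-tol=0.465, Σhalf²=0.615339
  -F: nom -6.700 → Σnom=80.690; wc +0.443/-0.443 → slack +2.133/-2.127; half-tol=0.443, Σhalf²=0.811588
  +G: nom +29.940 → Σnom=110.630; wc +0.195/-0.200 → slack +2.328/-2.327; half-tol=0.198, Σhalf²=0.850594
  +H: nom +16.370 → Σnom=127.000; wc +0.444/-0.471 → slack +2.772/-2.798; half-tol=0.458, Σhalf²=1.059900
Nominal = 127.000. Worst-case = [127.000 - 2.798, 127.000 + 2.772] = [124.202, 129.772]. RSS = √1.059900 = 1.030.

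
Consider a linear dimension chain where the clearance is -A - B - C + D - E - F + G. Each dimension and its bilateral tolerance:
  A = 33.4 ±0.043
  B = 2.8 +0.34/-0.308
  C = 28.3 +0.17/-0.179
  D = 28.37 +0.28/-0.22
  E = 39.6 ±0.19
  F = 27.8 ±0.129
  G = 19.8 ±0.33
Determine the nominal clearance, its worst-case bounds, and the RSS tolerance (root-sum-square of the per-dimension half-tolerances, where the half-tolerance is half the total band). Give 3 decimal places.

Stack each dimension's contribution:
  -A: nom -33.400 → Σnom=-33.400; wc +0.043/-0.043 → slack +0.043/-0.043; half-tol=0.043, Σhalf²=0.001849
  -B: nom -2.800 → Σnom=-36.200; wc +0.308/-0.340 → slack +0.351/-0.383; half-tol=0.324, Σhalf²=0.106825
  -C: nom -28.300 → Σnom=-64.500; wc +0.179/-0.170 → slack +0.530/-0.553; half-tol=0.174, Σhalf²=0.137275
  +D: nom +28.370 → Σnom=-36.130; wc +0.280/-0.220 → slack +0.810/-0.773; half-tol=0.250, Σhalf²=0.199775
  -E: nom -39.600 → Σnom=-75.730; wc +0.190/-0.190 → slack +1.000/-0.963; half-tol=0.190, Σhalf²=0.235875
  -F: nom -27.800 → Σnom=-103.530; wc +0.129/-0.129 → slack +1.129/-1.092; half-tol=0.129, Σhalf²=0.252516
  +G: nom +19.800 → Σnom=-83.730; wc +0.330/-0.330 → slack +1.459/-1.422; half-tol=0.330, Σhalf²=0.361416
Nominal = -83.730. Worst-case = [-83.730 - 1.422, -83.730 + 1.459] = [-85.152, -82.271]. RSS = √0.361416 = 0.601.

nominal=-83.730 wc=[-85.152,-82.271] rss=0.601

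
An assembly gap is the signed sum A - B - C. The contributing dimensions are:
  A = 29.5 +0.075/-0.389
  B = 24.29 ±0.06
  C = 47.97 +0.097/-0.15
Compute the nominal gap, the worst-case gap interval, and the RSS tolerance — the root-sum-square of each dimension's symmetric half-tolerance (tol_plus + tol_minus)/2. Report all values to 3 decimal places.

nominal=-42.760 wc=[-43.306,-42.475] rss=0.270

Stack each dimension's contribution:
  +A: nom +29.500 → Σnom=29.500; wc +0.075/-0.389 → slack +0.075/-0.389; half-tol=0.232, Σhalf²=0.053824
  -B: nom -24.290 → Σnom=5.210; wc +0.060/-0.060 → slack +0.135/-0.449; half-tol=0.060, Σhalf²=0.057424
  -C: nom -47.970 → Σnom=-42.760; wc +0.150/-0.097 → slack +0.285/-0.546; half-tol=0.123, Σhalf²=0.072676
Nominal = -42.760. Worst-case = [-42.760 - 0.546, -42.760 + 0.285] = [-43.306, -42.475]. RSS = √0.072676 = 0.270.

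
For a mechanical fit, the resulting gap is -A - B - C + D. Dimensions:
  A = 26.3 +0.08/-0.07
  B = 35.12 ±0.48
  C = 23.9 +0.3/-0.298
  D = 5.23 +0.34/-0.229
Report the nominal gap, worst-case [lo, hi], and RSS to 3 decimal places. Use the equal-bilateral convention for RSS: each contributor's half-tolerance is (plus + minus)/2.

Stack each dimension's contribution:
  -A: nom -26.300 → Σnom=-26.300; wc +0.070/-0.080 → slack +0.070/-0.080; half-tol=0.075, Σhalf²=0.005625
  -B: nom -35.120 → Σnom=-61.420; wc +0.480/-0.480 → slack +0.550/-0.560; half-tol=0.480, Σhalf²=0.236025
  -C: nom -23.900 → Σnom=-85.320; wc +0.298/-0.300 → slack +0.848/-0.860; half-tol=0.299, Σhalf²=0.325426
  +D: nom +5.230 → Σnom=-80.090; wc +0.340/-0.229 → slack +1.188/-1.089; half-tol=0.285, Σhalf²=0.406366
Nominal = -80.090. Worst-case = [-80.090 - 1.089, -80.090 + 1.188] = [-81.179, -78.902]. RSS = √0.406366 = 0.637.

nominal=-80.090 wc=[-81.179,-78.902] rss=0.637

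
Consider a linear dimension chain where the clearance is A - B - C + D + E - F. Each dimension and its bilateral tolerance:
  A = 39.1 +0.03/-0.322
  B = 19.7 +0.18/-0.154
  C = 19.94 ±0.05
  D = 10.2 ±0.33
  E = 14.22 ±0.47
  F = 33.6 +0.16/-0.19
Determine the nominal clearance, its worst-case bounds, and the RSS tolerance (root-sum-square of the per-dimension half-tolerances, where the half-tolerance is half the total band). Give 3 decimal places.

nominal=-9.720 wc=[-11.232,-8.496] rss=0.649

Stack each dimension's contribution:
  +A: nom +39.100 → Σnom=39.100; wc +0.030/-0.322 → slack +0.030/-0.322; half-tol=0.176, Σhalf²=0.030976
  -B: nom -19.700 → Σnom=19.400; wc +0.154/-0.180 → slack +0.184/-0.502; half-tol=0.167, Σhalf²=0.058865
  -C: nom -19.940 → Σnom=-0.540; wc +0.050/-0.050 → slack +0.234/-0.552; half-tol=0.050, Σhalf²=0.061365
  +D: nom +10.200 → Σnom=9.660; wc +0.330/-0.330 → slack +0.564/-0.882; half-tol=0.330, Σhalf²=0.170265
  +E: nom +14.220 → Σnom=23.880; wc +0.470/-0.470 → slack +1.034/-1.352; half-tol=0.470, Σhalf²=0.391165
  -F: nom -33.600 → Σnom=-9.720; wc +0.190/-0.160 → slack +1.224/-1.512; half-tol=0.175, Σhalf²=0.421790
Nominal = -9.720. Worst-case = [-9.720 - 1.512, -9.720 + 1.224] = [-11.232, -8.496]. RSS = √0.421790 = 0.649.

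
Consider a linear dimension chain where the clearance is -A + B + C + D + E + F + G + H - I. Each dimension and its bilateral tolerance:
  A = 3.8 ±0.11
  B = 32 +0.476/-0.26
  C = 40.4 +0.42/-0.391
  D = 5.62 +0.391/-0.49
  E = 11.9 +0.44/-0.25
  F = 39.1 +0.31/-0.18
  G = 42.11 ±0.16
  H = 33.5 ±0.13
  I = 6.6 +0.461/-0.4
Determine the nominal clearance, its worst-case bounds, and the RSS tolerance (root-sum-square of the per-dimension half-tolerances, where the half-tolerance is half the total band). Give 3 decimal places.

Stack each dimension's contribution:
  -A: nom -3.800 → Σnom=-3.800; wc +0.110/-0.110 → slack +0.110/-0.110; half-tol=0.110, Σhalf²=0.012100
  +B: nom +32.000 → Σnom=28.200; wc +0.476/-0.260 → slack +0.586/-0.370; half-tol=0.368, Σhalf²=0.147524
  +C: nom +40.400 → Σnom=68.600; wc +0.420/-0.391 → slack +1.006/-0.761; half-tol=0.405, Σhalf²=0.311954
  +D: nom +5.620 → Σnom=74.220; wc +0.391/-0.490 → slack +1.397/-1.251; half-tol=0.441, Σhalf²=0.505995
  +E: nom +11.900 → Σnom=86.120; wc +0.440/-0.250 → slack +1.837/-1.501; half-tol=0.345, Σhalf²=0.625019
  +F: nom +39.100 → Σnom=125.220; wc +0.310/-0.180 → slack +2.147/-1.681; half-tol=0.245, Σhalf²=0.685044
  +G: nom +42.110 → Σnom=167.330; wc +0.160/-0.160 → slack +2.307/-1.841; half-tol=0.160, Σhalf²=0.710644
  +H: nom +33.500 → Σnom=200.830; wc +0.130/-0.130 → slack +2.437/-1.971; half-tol=0.130, Σhalf²=0.727544
  -I: nom -6.600 → Σnom=194.230; wc +0.400/-0.461 → slack +2.837/-2.432; half-tol=0.430, Σhalf²=0.912875
Nominal = 194.230. Worst-case = [194.230 - 2.432, 194.230 + 2.837] = [191.798, 197.067]. RSS = √0.912875 = 0.955.

nominal=194.230 wc=[191.798,197.067] rss=0.955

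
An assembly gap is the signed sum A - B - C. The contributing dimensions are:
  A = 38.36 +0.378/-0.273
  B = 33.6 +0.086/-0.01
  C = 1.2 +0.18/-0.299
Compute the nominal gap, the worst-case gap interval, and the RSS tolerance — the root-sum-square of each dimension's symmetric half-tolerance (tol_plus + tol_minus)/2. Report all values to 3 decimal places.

Stack each dimension's contribution:
  +A: nom +38.360 → Σnom=38.360; wc +0.378/-0.273 → slack +0.378/-0.273; half-tol=0.326, Σhalf²=0.105950
  -B: nom -33.600 → Σnom=4.760; wc +0.010/-0.086 → slack +0.388/-0.359; half-tol=0.048, Σhalf²=0.108254
  -C: nom -1.200 → Σnom=3.560; wc +0.299/-0.180 → slack +0.687/-0.539; half-tol=0.239, Σhalf²=0.165614
Nominal = 3.560. Worst-case = [3.560 - 0.539, 3.560 + 0.687] = [3.021, 4.247]. RSS = √0.165614 = 0.407.

nominal=3.560 wc=[3.021,4.247] rss=0.407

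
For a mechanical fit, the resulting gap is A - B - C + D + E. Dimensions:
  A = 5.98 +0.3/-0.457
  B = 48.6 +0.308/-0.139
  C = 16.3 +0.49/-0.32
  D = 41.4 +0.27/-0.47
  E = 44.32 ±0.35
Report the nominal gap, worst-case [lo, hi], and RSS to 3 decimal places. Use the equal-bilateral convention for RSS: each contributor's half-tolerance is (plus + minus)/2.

Stack each dimension's contribution:
  +A: nom +5.980 → Σnom=5.980; wc +0.300/-0.457 → slack +0.300/-0.457; half-tol=0.379, Σhalf²=0.143262
  -B: nom -48.600 → Σnom=-42.620; wc +0.139/-0.308 → slack +0.439/-0.765; half-tol=0.224, Σhalf²=0.193215
  -C: nom -16.300 → Σnom=-58.920; wc +0.320/-0.490 → slack +0.759/-1.255; half-tol=0.405, Σhalf²=0.357240
  +D: nom +41.400 → Σnom=-17.520; wc +0.270/-0.470 → slack +1.029/-1.725; half-tol=0.370, Σhalf²=0.494140
  +E: nom +44.320 → Σnom=26.800; wc +0.350/-0.350 → slack +1.379/-2.075; half-tol=0.350, Σhalf²=0.616640
Nominal = 26.800. Worst-case = [26.800 - 2.075, 26.800 + 1.379] = [24.725, 28.179]. RSS = √0.616640 = 0.785.

nominal=26.800 wc=[24.725,28.179] rss=0.785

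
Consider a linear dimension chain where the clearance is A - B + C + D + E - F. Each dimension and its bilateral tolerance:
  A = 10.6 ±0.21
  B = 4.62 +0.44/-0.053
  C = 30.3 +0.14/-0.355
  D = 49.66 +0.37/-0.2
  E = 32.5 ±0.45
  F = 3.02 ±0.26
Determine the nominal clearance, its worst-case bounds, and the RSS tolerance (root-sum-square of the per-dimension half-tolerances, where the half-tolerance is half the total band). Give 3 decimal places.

nominal=115.420 wc=[113.505,116.903] rss=0.719

Stack each dimension's contribution:
  +A: nom +10.600 → Σnom=10.600; wc +0.210/-0.210 → slack +0.210/-0.210; half-tol=0.210, Σhalf²=0.044100
  -B: nom -4.620 → Σnom=5.980; wc +0.053/-0.440 → slack +0.263/-0.650; half-tol=0.246, Σhalf²=0.104862
  +C: nom +30.300 → Σnom=36.280; wc +0.140/-0.355 → slack +0.403/-1.005; half-tol=0.247, Σhalf²=0.166119
  +D: nom +49.660 → Σnom=85.940; wc +0.370/-0.200 → slack +0.773/-1.205; half-tol=0.285, Σhalf²=0.247344
  +E: nom +32.500 → Σnom=118.440; wc +0.450/-0.450 → slack +1.223/-1.655; half-tol=0.450, Σhalf²=0.449844
  -F: nom -3.020 → Σnom=115.420; wc +0.260/-0.260 → slack +1.483/-1.915; half-tol=0.260, Σhalf²=0.517444
Nominal = 115.420. Worst-case = [115.420 - 1.915, 115.420 + 1.483] = [113.505, 116.903]. RSS = √0.517444 = 0.719.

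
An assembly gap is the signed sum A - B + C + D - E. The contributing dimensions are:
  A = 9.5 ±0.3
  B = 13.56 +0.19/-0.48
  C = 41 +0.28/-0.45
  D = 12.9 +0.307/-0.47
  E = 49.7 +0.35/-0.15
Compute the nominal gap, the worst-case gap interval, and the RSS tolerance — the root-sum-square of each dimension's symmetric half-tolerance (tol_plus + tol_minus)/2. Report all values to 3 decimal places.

Stack each dimension's contribution:
  +A: nom +9.500 → Σnom=9.500; wc +0.300/-0.300 → slack +0.300/-0.300; half-tol=0.300, Σhalf²=0.090000
  -B: nom -13.560 → Σnom=-4.060; wc +0.480/-0.190 → slack +0.780/-0.490; half-tol=0.335, Σhalf²=0.202225
  +C: nom +41.000 → Σnom=36.940; wc +0.280/-0.450 → slack +1.060/-0.940; half-tol=0.365, Σhalf²=0.335450
  +D: nom +12.900 → Σnom=49.840; wc +0.307/-0.470 → slack +1.367/-1.410; half-tol=0.388, Σhalf²=0.486382
  -E: nom -49.700 → Σnom=0.140; wc +0.150/-0.350 → slack +1.517/-1.760; half-tol=0.250, Σhalf²=0.548882
Nominal = 0.140. Worst-case = [0.140 - 1.760, 0.140 + 1.517] = [-1.620, 1.657]. RSS = √0.548882 = 0.741.

nominal=0.140 wc=[-1.620,1.657] rss=0.741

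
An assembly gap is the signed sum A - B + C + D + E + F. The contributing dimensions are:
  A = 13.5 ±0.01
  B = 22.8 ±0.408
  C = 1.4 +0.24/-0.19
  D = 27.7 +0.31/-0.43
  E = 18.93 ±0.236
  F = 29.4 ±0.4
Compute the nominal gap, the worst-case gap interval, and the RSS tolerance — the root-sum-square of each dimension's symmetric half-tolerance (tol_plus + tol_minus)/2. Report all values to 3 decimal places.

nominal=68.130 wc=[66.456,69.734] rss=0.752

Stack each dimension's contribution:
  +A: nom +13.500 → Σnom=13.500; wc +0.010/-0.010 → slack +0.010/-0.010; half-tol=0.010, Σhalf²=0.000100
  -B: nom -22.800 → Σnom=-9.300; wc +0.408/-0.408 → slack +0.418/-0.418; half-tol=0.408, Σhalf²=0.166564
  +C: nom +1.400 → Σnom=-7.900; wc +0.240/-0.190 → slack +0.658/-0.608; half-tol=0.215, Σhalf²=0.212789
  +D: nom +27.700 → Σnom=19.800; wc +0.310/-0.430 → slack +0.968/-1.038; half-tol=0.370, Σhalf²=0.349689
  +E: nom +18.930 → Σnom=38.730; wc +0.236/-0.236 → slack +1.204/-1.274; half-tol=0.236, Σhalf²=0.405385
  +F: nom +29.400 → Σnom=68.130; wc +0.400/-0.400 → slack +1.604/-1.674; half-tol=0.400, Σhalf²=0.565385
Nominal = 68.130. Worst-case = [68.130 - 1.674, 68.130 + 1.604] = [66.456, 69.734]. RSS = √0.565385 = 0.752.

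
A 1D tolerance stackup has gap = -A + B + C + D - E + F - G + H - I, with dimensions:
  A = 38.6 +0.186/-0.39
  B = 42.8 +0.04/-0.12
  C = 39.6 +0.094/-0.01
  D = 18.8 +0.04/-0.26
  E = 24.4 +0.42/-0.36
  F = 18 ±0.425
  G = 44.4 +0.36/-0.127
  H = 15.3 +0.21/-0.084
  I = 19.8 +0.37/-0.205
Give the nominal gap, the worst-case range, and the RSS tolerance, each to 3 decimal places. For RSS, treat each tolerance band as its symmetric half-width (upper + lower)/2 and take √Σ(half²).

nominal=7.300 wc=[5.065,9.191] rss=0.782

Stack each dimension's contribution:
  -A: nom -38.600 → Σnom=-38.600; wc +0.390/-0.186 → slack +0.390/-0.186; half-tol=0.288, Σhalf²=0.082944
  +B: nom +42.800 → Σnom=4.200; wc +0.040/-0.120 → slack +0.430/-0.306; half-tol=0.080, Σhalf²=0.089344
  +C: nom +39.600 → Σnom=43.800; wc +0.094/-0.010 → slack +0.524/-0.316; half-tol=0.052, Σhalf²=0.092048
  +D: nom +18.800 → Σnom=62.600; wc +0.040/-0.260 → slack +0.564/-0.576; half-tol=0.150, Σhalf²=0.114548
  -E: nom -24.400 → Σnom=38.200; wc +0.360/-0.420 → slack +0.924/-0.996; half-tol=0.390, Σhalf²=0.266648
  +F: nom +18.000 → Σnom=56.200; wc +0.425/-0.425 → slack +1.349/-1.421; half-tol=0.425, Σhalf²=0.447273
  -G: nom -44.400 → Σnom=11.800; wc +0.127/-0.360 → slack +1.476/-1.781; half-tol=0.243, Σhalf²=0.506565
  +H: nom +15.300 → Σnom=27.100; wc +0.210/-0.084 → slack +1.686/-1.865; half-tol=0.147, Σhalf²=0.528174
  -I: nom -19.800 → Σnom=7.300; wc +0.205/-0.370 → slack +1.891/-2.235; half-tol=0.287, Σhalf²=0.610830
Nominal = 7.300. Worst-case = [7.300 - 2.235, 7.300 + 1.891] = [5.065, 9.191]. RSS = √0.610830 = 0.782.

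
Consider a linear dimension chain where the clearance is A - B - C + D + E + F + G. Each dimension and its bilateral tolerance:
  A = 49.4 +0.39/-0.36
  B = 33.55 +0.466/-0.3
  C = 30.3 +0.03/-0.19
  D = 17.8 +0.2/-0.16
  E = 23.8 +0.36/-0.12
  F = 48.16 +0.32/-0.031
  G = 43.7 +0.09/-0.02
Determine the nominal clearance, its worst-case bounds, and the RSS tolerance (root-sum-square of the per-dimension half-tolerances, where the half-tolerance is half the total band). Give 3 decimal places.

Stack each dimension's contribution:
  +A: nom +49.400 → Σnom=49.400; wc +0.390/-0.360 → slack +0.390/-0.360; half-tol=0.375, Σhalf²=0.140625
  -B: nom -33.550 → Σnom=15.850; wc +0.300/-0.466 → slack +0.690/-0.826; half-tol=0.383, Σhalf²=0.287314
  -C: nom -30.300 → Σnom=-14.450; wc +0.190/-0.030 → slack +0.880/-0.856; half-tol=0.110, Σhalf²=0.299414
  +D: nom +17.800 → Σnom=3.350; wc +0.200/-0.160 → slack +1.080/-1.016; half-tol=0.180, Σhalf²=0.331814
  +E: nom +23.800 → Σnom=27.150; wc +0.360/-0.120 → slack +1.440/-1.136; half-tol=0.240, Σhalf²=0.389414
  +F: nom +48.160 → Σnom=75.310; wc +0.320/-0.031 → slack +1.760/-1.167; half-tol=0.175, Σhalf²=0.420214
  +G: nom +43.700 → Σnom=119.010; wc +0.090/-0.020 → slack +1.850/-1.187; half-tol=0.055, Σhalf²=0.423239
Nominal = 119.010. Worst-case = [119.010 - 1.187, 119.010 + 1.850] = [117.823, 120.860]. RSS = √0.423239 = 0.651.

nominal=119.010 wc=[117.823,120.860] rss=0.651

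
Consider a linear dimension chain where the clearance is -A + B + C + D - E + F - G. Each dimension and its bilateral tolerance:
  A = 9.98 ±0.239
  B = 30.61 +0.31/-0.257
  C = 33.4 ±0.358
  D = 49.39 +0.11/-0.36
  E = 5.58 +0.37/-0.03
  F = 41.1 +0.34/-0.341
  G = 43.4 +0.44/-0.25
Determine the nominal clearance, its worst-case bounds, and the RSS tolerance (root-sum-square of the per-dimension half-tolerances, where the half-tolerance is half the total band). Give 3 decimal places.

Stack each dimension's contribution:
  -A: nom -9.980 → Σnom=-9.980; wc +0.239/-0.239 → slack +0.239/-0.239; half-tol=0.239, Σhalf²=0.057121
  +B: nom +30.610 → Σnom=20.630; wc +0.310/-0.257 → slack +0.549/-0.496; half-tol=0.283, Σhalf²=0.137493
  +C: nom +33.400 → Σnom=54.030; wc +0.358/-0.358 → slack +0.907/-0.854; half-tol=0.358, Σhalf²=0.265657
  +D: nom +49.390 → Σnom=103.420; wc +0.110/-0.360 → slack +1.017/-1.214; half-tol=0.235, Σhalf²=0.320882
  -E: nom -5.580 → Σnom=97.840; wc +0.030/-0.370 → slack +1.047/-1.584; half-tol=0.200, Σhalf²=0.360882
  +F: nom +41.100 → Σnom=138.940; wc +0.340/-0.341 → slack +1.387/-1.925; half-tol=0.341, Σhalf²=0.476822
  -G: nom -43.400 → Σnom=95.540; wc +0.250/-0.440 → slack +1.637/-2.365; half-tol=0.345, Σhalf²=0.595847
Nominal = 95.540. Worst-case = [95.540 - 2.365, 95.540 + 1.637] = [93.175, 97.177]. RSS = √0.595847 = 0.772.

nominal=95.540 wc=[93.175,97.177] rss=0.772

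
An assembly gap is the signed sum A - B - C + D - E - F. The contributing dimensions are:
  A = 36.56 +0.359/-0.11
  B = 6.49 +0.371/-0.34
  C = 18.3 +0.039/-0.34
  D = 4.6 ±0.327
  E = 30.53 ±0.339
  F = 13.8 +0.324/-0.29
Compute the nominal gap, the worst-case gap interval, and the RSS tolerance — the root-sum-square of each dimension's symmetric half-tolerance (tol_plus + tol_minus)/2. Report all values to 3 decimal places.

Stack each dimension's contribution:
  +A: nom +36.560 → Σnom=36.560; wc +0.359/-0.110 → slack +0.359/-0.110; half-tol=0.234, Σhalf²=0.054990
  -B: nom -6.490 → Σnom=30.070; wc +0.340/-0.371 → slack +0.699/-0.481; half-tol=0.356, Σhalf²=0.181371
  -C: nom -18.300 → Σnom=11.770; wc +0.340/-0.039 → slack +1.039/-0.520; half-tol=0.190, Σhalf²=0.217281
  +D: nom +4.600 → Σnom=16.370; wc +0.327/-0.327 → slack +1.366/-0.847; half-tol=0.327, Σhalf²=0.324210
  -E: nom -30.530 → Σnom=-14.160; wc +0.339/-0.339 → slack +1.705/-1.186; half-tol=0.339, Σhalf²=0.439131
  -F: nom -13.800 → Σnom=-27.960; wc +0.290/-0.324 → slack +1.995/-1.510; half-tol=0.307, Σhalf²=0.533380
Nominal = -27.960. Worst-case = [-27.960 - 1.510, -27.960 + 1.995] = [-29.470, -25.965]. RSS = √0.533380 = 0.730.

nominal=-27.960 wc=[-29.470,-25.965] rss=0.730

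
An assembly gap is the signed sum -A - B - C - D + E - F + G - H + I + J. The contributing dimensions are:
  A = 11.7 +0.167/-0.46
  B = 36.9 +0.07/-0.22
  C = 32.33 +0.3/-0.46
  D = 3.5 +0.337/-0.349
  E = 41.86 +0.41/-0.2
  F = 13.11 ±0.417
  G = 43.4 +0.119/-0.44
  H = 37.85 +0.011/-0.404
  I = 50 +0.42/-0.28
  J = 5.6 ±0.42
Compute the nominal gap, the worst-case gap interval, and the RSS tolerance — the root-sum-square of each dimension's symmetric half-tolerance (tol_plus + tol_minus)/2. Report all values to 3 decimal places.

nominal=5.470 wc=[2.828,9.149] rss=1.034

Stack each dimension's contribution:
  -A: nom -11.700 → Σnom=-11.700; wc +0.460/-0.167 → slack +0.460/-0.167; half-tol=0.314, Σhalf²=0.098282
  -B: nom -36.900 → Σnom=-48.600; wc +0.220/-0.070 → slack +0.680/-0.237; half-tol=0.145, Σhalf²=0.119307
  -C: nom -32.330 → Σnom=-80.930; wc +0.460/-0.300 → slack +1.140/-0.537; half-tol=0.380, Σhalf²=0.263707
  -D: nom -3.500 → Σnom=-84.430; wc +0.349/-0.337 → slack +1.489/-0.874; half-tol=0.343, Σhalf²=0.381356
  +E: nom +41.860 → Σnom=-42.570; wc +0.410/-0.200 → slack +1.899/-1.074; half-tol=0.305, Σhalf²=0.474381
  -F: nom -13.110 → Σnom=-55.680; wc +0.417/-0.417 → slack +2.316/-1.491; half-tol=0.417, Σhalf²=0.648270
  +G: nom +43.400 → Σnom=-12.280; wc +0.119/-0.440 → slack +2.435/-1.931; half-tol=0.279, Σhalf²=0.726390
  -H: nom -37.850 → Σnom=-50.130; wc +0.404/-0.011 → slack +2.839/-1.942; half-tol=0.208, Σhalf²=0.769447
  +I: nom +50.000 → Σnom=-0.130; wc +0.420/-0.280 → slack +3.259/-2.222; half-tol=0.350, Σhalf²=0.891947
  +J: nom +5.600 → Σnom=5.470; wc +0.420/-0.420 → slack +3.679/-2.642; half-tol=0.420, Σhalf²=1.068347
Nominal = 5.470. Worst-case = [5.470 - 2.642, 5.470 + 3.679] = [2.828, 9.149]. RSS = √1.068347 = 1.034.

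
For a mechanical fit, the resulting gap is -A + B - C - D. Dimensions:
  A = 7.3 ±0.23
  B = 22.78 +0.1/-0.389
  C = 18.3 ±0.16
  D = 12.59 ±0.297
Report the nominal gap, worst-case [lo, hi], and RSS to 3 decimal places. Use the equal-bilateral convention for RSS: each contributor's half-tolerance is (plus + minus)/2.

nominal=-15.410 wc=[-16.486,-14.623] rss=0.476

Stack each dimension's contribution:
  -A: nom -7.300 → Σnom=-7.300; wc +0.230/-0.230 → slack +0.230/-0.230; half-tol=0.230, Σhalf²=0.052900
  +B: nom +22.780 → Σnom=15.480; wc +0.100/-0.389 → slack +0.330/-0.619; half-tol=0.244, Σhalf²=0.112680
  -C: nom -18.300 → Σnom=-2.820; wc +0.160/-0.160 → slack +0.490/-0.779; half-tol=0.160, Σhalf²=0.138280
  -D: nom -12.590 → Σnom=-15.410; wc +0.297/-0.297 → slack +0.787/-1.076; half-tol=0.297, Σhalf²=0.226489
Nominal = -15.410. Worst-case = [-15.410 - 1.076, -15.410 + 0.787] = [-16.486, -14.623]. RSS = √0.226489 = 0.476.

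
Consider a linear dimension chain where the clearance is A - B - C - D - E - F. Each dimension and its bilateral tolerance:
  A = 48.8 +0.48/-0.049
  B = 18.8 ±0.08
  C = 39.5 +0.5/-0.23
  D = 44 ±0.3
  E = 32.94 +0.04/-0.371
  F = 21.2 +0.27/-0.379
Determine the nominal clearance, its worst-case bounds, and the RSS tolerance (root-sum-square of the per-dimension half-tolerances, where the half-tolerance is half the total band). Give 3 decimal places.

nominal=-107.640 wc=[-108.879,-105.800] rss=0.669

Stack each dimension's contribution:
  +A: nom +48.800 → Σnom=48.800; wc +0.480/-0.049 → slack +0.480/-0.049; half-tol=0.265, Σhalf²=0.069960
  -B: nom -18.800 → Σnom=30.000; wc +0.080/-0.080 → slack +0.560/-0.129; half-tol=0.080, Σhalf²=0.076360
  -C: nom -39.500 → Σnom=-9.500; wc +0.230/-0.500 → slack +0.790/-0.629; half-tol=0.365, Σhalf²=0.209585
  -D: nom -44.000 → Σnom=-53.500; wc +0.300/-0.300 → slack +1.090/-0.929; half-tol=0.300, Σhalf²=0.299585
  -E: nom -32.940 → Σnom=-86.440; wc +0.371/-0.040 → slack +1.461/-0.969; half-tol=0.205, Σhalf²=0.341816
  -F: nom -21.200 → Σnom=-107.640; wc +0.379/-0.270 → slack +1.840/-1.239; half-tol=0.325, Σhalf²=0.447116
Nominal = -107.640. Worst-case = [-107.640 - 1.239, -107.640 + 1.840] = [-108.879, -105.800]. RSS = √0.447116 = 0.669.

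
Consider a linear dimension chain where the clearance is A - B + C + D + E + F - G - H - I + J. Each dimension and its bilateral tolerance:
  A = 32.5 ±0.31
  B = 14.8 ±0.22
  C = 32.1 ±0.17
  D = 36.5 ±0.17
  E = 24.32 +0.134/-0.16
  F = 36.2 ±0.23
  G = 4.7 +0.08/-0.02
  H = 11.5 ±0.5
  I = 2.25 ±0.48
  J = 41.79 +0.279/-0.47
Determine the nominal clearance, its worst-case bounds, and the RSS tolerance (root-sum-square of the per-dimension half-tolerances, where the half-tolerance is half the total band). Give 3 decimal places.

nominal=170.160 wc=[167.370,172.673] rss=0.949

Stack each dimension's contribution:
  +A: nom +32.500 → Σnom=32.500; wc +0.310/-0.310 → slack +0.310/-0.310; half-tol=0.310, Σhalf²=0.096100
  -B: nom -14.800 → Σnom=17.700; wc +0.220/-0.220 → slack +0.530/-0.530; half-tol=0.220, Σhalf²=0.144500
  +C: nom +32.100 → Σnom=49.800; wc +0.170/-0.170 → slack +0.700/-0.700; half-tol=0.170, Σhalf²=0.173400
  +D: nom +36.500 → Σnom=86.300; wc +0.170/-0.170 → slack +0.870/-0.870; half-tol=0.170, Σhalf²=0.202300
  +E: nom +24.320 → Σnom=110.620; wc +0.134/-0.160 → slack +1.004/-1.030; half-tol=0.147, Σhalf²=0.223909
  +F: nom +36.200 → Σnom=146.820; wc +0.230/-0.230 → slack +1.234/-1.260; half-tol=0.230, Σhalf²=0.276809
  -G: nom -4.700 → Σnom=142.120; wc +0.020/-0.080 → slack +1.254/-1.340; half-tol=0.050, Σhalf²=0.279309
  -H: nom -11.500 → Σnom=130.620; wc +0.500/-0.500 → slack +1.754/-1.840; half-tol=0.500, Σhalf²=0.529309
  -I: nom -2.250 → Σnom=128.370; wc +0.480/-0.480 → slack +2.234/-2.320; half-tol=0.480, Σhalf²=0.759709
  +J: nom +41.790 → Σnom=170.160; wc +0.279/-0.470 → slack +2.513/-2.790; half-tol=0.374, Σhalf²=0.899959
Nominal = 170.160. Worst-case = [170.160 - 2.790, 170.160 + 2.513] = [167.370, 172.673]. RSS = √0.899959 = 0.949.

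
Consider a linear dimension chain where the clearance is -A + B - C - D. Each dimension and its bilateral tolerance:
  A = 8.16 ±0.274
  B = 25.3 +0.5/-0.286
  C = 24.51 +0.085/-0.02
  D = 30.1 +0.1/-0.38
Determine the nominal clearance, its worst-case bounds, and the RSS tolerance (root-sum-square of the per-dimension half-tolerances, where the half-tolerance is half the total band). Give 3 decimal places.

Stack each dimension's contribution:
  -A: nom -8.160 → Σnom=-8.160; wc +0.274/-0.274 → slack +0.274/-0.274; half-tol=0.274, Σhalf²=0.075076
  +B: nom +25.300 → Σnom=17.140; wc +0.500/-0.286 → slack +0.774/-0.560; half-tol=0.393, Σhalf²=0.229525
  -C: nom -24.510 → Σnom=-7.370; wc +0.020/-0.085 → slack +0.794/-0.645; half-tol=0.053, Σhalf²=0.232281
  -D: nom -30.100 → Σnom=-37.470; wc +0.380/-0.100 → slack +1.174/-0.745; half-tol=0.240, Σhalf²=0.289881
Nominal = -37.470. Worst-case = [-37.470 - 0.745, -37.470 + 1.174] = [-38.215, -36.296]. RSS = √0.289881 = 0.538.

nominal=-37.470 wc=[-38.215,-36.296] rss=0.538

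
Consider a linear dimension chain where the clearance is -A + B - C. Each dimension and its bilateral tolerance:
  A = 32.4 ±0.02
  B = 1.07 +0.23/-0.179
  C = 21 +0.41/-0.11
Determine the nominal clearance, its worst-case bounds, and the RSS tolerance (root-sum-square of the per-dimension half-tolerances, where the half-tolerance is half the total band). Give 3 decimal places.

Stack each dimension's contribution:
  -A: nom -32.400 → Σnom=-32.400; wc +0.020/-0.020 → slack +0.020/-0.020; half-tol=0.020, Σhalf²=0.000400
  +B: nom +1.070 → Σnom=-31.330; wc +0.230/-0.179 → slack +0.250/-0.199; half-tol=0.205, Σhalf²=0.042220
  -C: nom -21.000 → Σnom=-52.330; wc +0.110/-0.410 → slack +0.360/-0.609; half-tol=0.260, Σhalf²=0.109820
Nominal = -52.330. Worst-case = [-52.330 - 0.609, -52.330 + 0.360] = [-52.939, -51.970]. RSS = √0.109820 = 0.331.

nominal=-52.330 wc=[-52.939,-51.970] rss=0.331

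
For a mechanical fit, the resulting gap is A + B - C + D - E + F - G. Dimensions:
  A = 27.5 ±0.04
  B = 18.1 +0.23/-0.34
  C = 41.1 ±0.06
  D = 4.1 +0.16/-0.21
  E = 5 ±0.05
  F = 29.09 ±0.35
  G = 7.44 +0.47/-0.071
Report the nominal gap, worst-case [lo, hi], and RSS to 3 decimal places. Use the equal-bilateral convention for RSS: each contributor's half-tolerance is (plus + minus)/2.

Stack each dimension's contribution:
  +A: nom +27.500 → Σnom=27.500; wc +0.040/-0.040 → slack +0.040/-0.040; half-tol=0.040, Σhalf²=0.001600
  +B: nom +18.100 → Σnom=45.600; wc +0.230/-0.340 → slack +0.270/-0.380; half-tol=0.285, Σhalf²=0.082825
  -C: nom -41.100 → Σnom=4.500; wc +0.060/-0.060 → slack +0.330/-0.440; half-tol=0.060, Σhalf²=0.086425
  +D: nom +4.100 → Σnom=8.600; wc +0.160/-0.210 → slack +0.490/-0.650; half-tol=0.185, Σhalf²=0.120650
  -E: nom -5.000 → Σnom=3.600; wc +0.050/-0.050 → slack +0.540/-0.700; half-tol=0.050, Σhalf²=0.123150
  +F: nom +29.090 → Σnom=32.690; wc +0.350/-0.350 → slack +0.890/-1.050; half-tol=0.350, Σhalf²=0.245650
  -G: nom -7.440 → Σnom=25.250; wc +0.071/-0.470 → slack +0.961/-1.520; half-tol=0.270, Σhalf²=0.318820
Nominal = 25.250. Worst-case = [25.250 - 1.520, 25.250 + 0.961] = [23.730, 26.211]. RSS = √0.318820 = 0.565.

nominal=25.250 wc=[23.730,26.211] rss=0.565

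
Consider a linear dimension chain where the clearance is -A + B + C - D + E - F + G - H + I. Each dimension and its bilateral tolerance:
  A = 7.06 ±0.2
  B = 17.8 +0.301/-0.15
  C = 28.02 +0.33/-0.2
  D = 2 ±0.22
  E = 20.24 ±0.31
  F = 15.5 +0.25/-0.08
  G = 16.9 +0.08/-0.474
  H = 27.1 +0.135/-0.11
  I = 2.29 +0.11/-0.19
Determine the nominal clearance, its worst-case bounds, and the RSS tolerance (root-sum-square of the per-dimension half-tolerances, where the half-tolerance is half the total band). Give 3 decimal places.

Stack each dimension's contribution:
  -A: nom -7.060 → Σnom=-7.060; wc +0.200/-0.200 → slack +0.200/-0.200; half-tol=0.200, Σhalf²=0.040000
  +B: nom +17.800 → Σnom=10.740; wc +0.301/-0.150 → slack +0.501/-0.350; half-tol=0.225, Σhalf²=0.090850
  +C: nom +28.020 → Σnom=38.760; wc +0.330/-0.200 → slack +0.831/-0.550; half-tol=0.265, Σhalf²=0.161075
  -D: nom -2.000 → Σnom=36.760; wc +0.220/-0.220 → slack +1.051/-0.770; half-tol=0.220, Σhalf²=0.209475
  +E: nom +20.240 → Σnom=57.000; wc +0.310/-0.310 → slack +1.361/-1.080; half-tol=0.310, Σhalf²=0.305575
  -F: nom -15.500 → Σnom=41.500; wc +0.080/-0.250 → slack +1.441/-1.330; half-tol=0.165, Σhalf²=0.332800
  +G: nom +16.900 → Σnom=58.400; wc +0.080/-0.474 → slack +1.521/-1.804; half-tol=0.277, Σhalf²=0.409529
  -H: nom -27.100 → Σnom=31.300; wc +0.110/-0.135 → slack +1.631/-1.939; half-tol=0.122, Σhalf²=0.424536
  +I: nom +2.290 → Σnom=33.590; wc +0.110/-0.190 → slack +1.741/-2.129; half-tol=0.150, Σhalf²=0.447036
Nominal = 33.590. Worst-case = [33.590 - 2.129, 33.590 + 1.741] = [31.461, 35.331]. RSS = √0.447036 = 0.669.

nominal=33.590 wc=[31.461,35.331] rss=0.669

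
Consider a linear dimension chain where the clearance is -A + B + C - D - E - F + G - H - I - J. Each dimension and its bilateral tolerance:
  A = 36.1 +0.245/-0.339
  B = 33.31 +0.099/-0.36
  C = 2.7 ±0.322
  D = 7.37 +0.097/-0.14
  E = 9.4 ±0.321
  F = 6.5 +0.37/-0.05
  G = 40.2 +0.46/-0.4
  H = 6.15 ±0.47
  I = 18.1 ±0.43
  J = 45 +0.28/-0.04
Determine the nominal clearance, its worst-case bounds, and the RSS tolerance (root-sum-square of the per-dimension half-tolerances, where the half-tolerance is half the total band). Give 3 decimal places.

nominal=-52.410 wc=[-55.705,-49.739] rss=1.010

Stack each dimension's contribution:
  -A: nom -36.100 → Σnom=-36.100; wc +0.339/-0.245 → slack +0.339/-0.245; half-tol=0.292, Σhalf²=0.085264
  +B: nom +33.310 → Σnom=-2.790; wc +0.099/-0.360 → slack +0.438/-0.605; half-tol=0.229, Σhalf²=0.137934
  +C: nom +2.700 → Σnom=-0.090; wc +0.322/-0.322 → slack +0.760/-0.927; half-tol=0.322, Σhalf²=0.241618
  -D: nom -7.370 → Σnom=-7.460; wc +0.140/-0.097 → slack +0.900/-1.024; half-tol=0.119, Σhalf²=0.255661
  -E: nom -9.400 → Σnom=-16.860; wc +0.321/-0.321 → slack +1.221/-1.345; half-tol=0.321, Σhalf²=0.358702
  -F: nom -6.500 → Σnom=-23.360; wc +0.050/-0.370 → slack +1.271/-1.715; half-tol=0.210, Σhalf²=0.402801
  +G: nom +40.200 → Σnom=16.840; wc +0.460/-0.400 → slack +1.731/-2.115; half-tol=0.430, Σhalf²=0.587701
  -H: nom -6.150 → Σnom=10.690; wc +0.470/-0.470 → slack +2.201/-2.585; half-tol=0.470, Σhalf²=0.808601
  -I: nom -18.100 → Σnom=-7.410; wc +0.430/-0.430 → slack +2.631/-3.015; half-tol=0.430, Σhalf²=0.993501
  -J: nom -45.000 → Σnom=-52.410; wc +0.040/-0.280 → slack +2.671/-3.295; half-tol=0.160, Σhalf²=1.019101
Nominal = -52.410. Worst-case = [-52.410 - 3.295, -52.410 + 2.671] = [-55.705, -49.739]. RSS = √1.019101 = 1.010.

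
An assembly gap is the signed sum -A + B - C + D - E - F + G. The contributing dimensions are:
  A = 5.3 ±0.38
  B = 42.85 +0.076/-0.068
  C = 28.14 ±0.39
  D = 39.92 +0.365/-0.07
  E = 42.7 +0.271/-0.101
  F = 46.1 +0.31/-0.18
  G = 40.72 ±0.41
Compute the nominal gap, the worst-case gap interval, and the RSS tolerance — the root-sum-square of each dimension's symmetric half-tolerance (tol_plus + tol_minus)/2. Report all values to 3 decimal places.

nominal=1.250 wc=[-0.649,3.152] rss=0.782

Stack each dimension's contribution:
  -A: nom -5.300 → Σnom=-5.300; wc +0.380/-0.380 → slack +0.380/-0.380; half-tol=0.380, Σhalf²=0.144400
  +B: nom +42.850 → Σnom=37.550; wc +0.076/-0.068 → slack +0.456/-0.448; half-tol=0.072, Σhalf²=0.149584
  -C: nom -28.140 → Σnom=9.410; wc +0.390/-0.390 → slack +0.846/-0.838; half-tol=0.390, Σhalf²=0.301684
  +D: nom +39.920 → Σnom=49.330; wc +0.365/-0.070 → slack +1.211/-0.908; half-tol=0.217, Σhalf²=0.348990
  -E: nom -42.700 → Σnom=6.630; wc +0.101/-0.271 → slack +1.312/-1.179; half-tol=0.186, Σhalf²=0.383586
  -F: nom -46.100 → Σnom=-39.470; wc +0.180/-0.310 → slack +1.492/-1.489; half-tol=0.245, Σhalf²=0.443611
  +G: nom +40.720 → Σnom=1.250; wc +0.410/-0.410 → slack +1.902/-1.899; half-tol=0.410, Σhalf²=0.611711
Nominal = 1.250. Worst-case = [1.250 - 1.899, 1.250 + 1.902] = [-0.649, 3.152]. RSS = √0.611711 = 0.782.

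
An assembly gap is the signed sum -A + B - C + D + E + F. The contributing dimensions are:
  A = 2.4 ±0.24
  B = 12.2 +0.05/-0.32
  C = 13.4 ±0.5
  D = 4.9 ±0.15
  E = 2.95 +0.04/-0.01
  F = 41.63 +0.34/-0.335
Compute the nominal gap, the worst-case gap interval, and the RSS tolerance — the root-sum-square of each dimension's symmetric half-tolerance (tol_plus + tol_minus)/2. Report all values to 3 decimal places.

Stack each dimension's contribution:
  -A: nom -2.400 → Σnom=-2.400; wc +0.240/-0.240 → slack +0.240/-0.240; half-tol=0.240, Σhalf²=0.057600
  +B: nom +12.200 → Σnom=9.800; wc +0.050/-0.320 → slack +0.290/-0.560; half-tol=0.185, Σhalf²=0.091825
  -C: nom -13.400 → Σnom=-3.600; wc +0.500/-0.500 → slack +0.790/-1.060; half-tol=0.500, Σhalf²=0.341825
  +D: nom +4.900 → Σnom=1.300; wc +0.150/-0.150 → slack +0.940/-1.210; half-tol=0.150, Σhalf²=0.364325
  +E: nom +2.950 → Σnom=4.250; wc +0.040/-0.010 → slack +0.980/-1.220; half-tol=0.025, Σhalf²=0.364950
  +F: nom +41.630 → Σnom=45.880; wc +0.340/-0.335 → slack +1.320/-1.555; half-tol=0.338, Σhalf²=0.478856
Nominal = 45.880. Worst-case = [45.880 - 1.555, 45.880 + 1.320] = [44.325, 47.200]. RSS = √0.478856 = 0.692.

nominal=45.880 wc=[44.325,47.200] rss=0.692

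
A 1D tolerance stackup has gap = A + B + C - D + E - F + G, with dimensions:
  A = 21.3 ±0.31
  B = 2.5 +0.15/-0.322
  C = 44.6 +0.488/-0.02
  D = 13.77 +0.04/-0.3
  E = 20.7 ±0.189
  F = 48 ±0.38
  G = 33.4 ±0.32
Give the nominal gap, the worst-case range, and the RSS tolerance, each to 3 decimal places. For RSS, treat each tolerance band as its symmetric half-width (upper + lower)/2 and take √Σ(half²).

nominal=60.730 wc=[59.149,62.867] rss=0.726

Stack each dimension's contribution:
  +A: nom +21.300 → Σnom=21.300; wc +0.310/-0.310 → slack +0.310/-0.310; half-tol=0.310, Σhalf²=0.096100
  +B: nom +2.500 → Σnom=23.800; wc +0.150/-0.322 → slack +0.460/-0.632; half-tol=0.236, Σhalf²=0.151796
  +C: nom +44.600 → Σnom=68.400; wc +0.488/-0.020 → slack +0.948/-0.652; half-tol=0.254, Σhalf²=0.216312
  -D: nom -13.770 → Σnom=54.630; wc +0.300/-0.040 → slack +1.248/-0.692; half-tol=0.170, Σhalf²=0.245212
  +E: nom +20.700 → Σnom=75.330; wc +0.189/-0.189 → slack +1.437/-0.881; half-tol=0.189, Σhalf²=0.280933
  -F: nom -48.000 → Σnom=27.330; wc +0.380/-0.380 → slack +1.817/-1.261; half-tol=0.380, Σhalf²=0.425333
  +G: nom +33.400 → Σnom=60.730; wc +0.320/-0.320 → slack +2.137/-1.581; half-tol=0.320, Σhalf²=0.527733
Nominal = 60.730. Worst-case = [60.730 - 1.581, 60.730 + 2.137] = [59.149, 62.867]. RSS = √0.527733 = 0.726.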